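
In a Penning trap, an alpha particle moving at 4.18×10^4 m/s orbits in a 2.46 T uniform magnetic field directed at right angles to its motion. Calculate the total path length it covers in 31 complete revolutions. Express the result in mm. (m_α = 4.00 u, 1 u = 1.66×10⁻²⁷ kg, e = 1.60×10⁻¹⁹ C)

L ≈ 68.7 mm

r = mv/(qB) = 3.53×10^-4 m, so one revolution covers 2πr = 2.22×10^-3 m.
In 31 revolutions: L = 31·2πr = 0.0687 m.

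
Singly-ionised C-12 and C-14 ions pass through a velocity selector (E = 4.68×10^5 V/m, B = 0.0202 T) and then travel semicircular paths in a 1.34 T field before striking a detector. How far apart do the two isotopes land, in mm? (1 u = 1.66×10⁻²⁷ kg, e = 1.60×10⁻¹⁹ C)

Both emerge at v = E/B₁ = 2.32×10^7 m/s.
r = mv/(qB₂), so r₁ = 2.153 m and r₂ = 2.511 m, giving Δr = 0.359 m.
After a semicircle each ion lands a diameter 2r from the entry slit, so the separation is 2Δr = 0.718 m.

Δd ≈ 718 mm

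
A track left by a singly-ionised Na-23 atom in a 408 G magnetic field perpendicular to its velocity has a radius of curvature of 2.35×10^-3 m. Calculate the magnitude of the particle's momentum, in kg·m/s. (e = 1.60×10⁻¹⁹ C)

Since qvB = mv²/r, the momentum p = mv = qBr.
p = (1×1.60×10^-19)(0.0408)(2.35×10^-3) = 1.53×10^-23 kg·m/s.

p ≈ 1.53×10^-23 kg·m/s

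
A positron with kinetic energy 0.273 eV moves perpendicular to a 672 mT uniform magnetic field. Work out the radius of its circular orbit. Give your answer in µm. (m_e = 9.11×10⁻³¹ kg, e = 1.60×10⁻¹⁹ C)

r ≈ 2.62 µm

Convert the energy: K = 0.273 eV = 4.37×10^-20 J.
v = √(2K/m) = √(2·4.37×10^-20/9.11×10^-31) = 3.10×10^5 m/s.
r = mv/(qB) = (9.11×10^-31)(3.10×10^5) / [(1×1.60×10^-19)(0.672)] = 2.62×10^-6 m.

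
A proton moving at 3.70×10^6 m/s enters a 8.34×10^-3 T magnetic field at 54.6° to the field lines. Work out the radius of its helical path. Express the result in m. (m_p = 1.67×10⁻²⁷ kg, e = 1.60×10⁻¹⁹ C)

r ≈ 3.77 m

Only the perpendicular component v⊥ = v sin54.6° = 3.02×10^6 m/s is bent by the field.
r = m v⊥ /(qB) = (1.67×10^-27)(3.02×10^6) / [(1×1.60×10^-19)(8.34×10^-3)] = 3.77 m.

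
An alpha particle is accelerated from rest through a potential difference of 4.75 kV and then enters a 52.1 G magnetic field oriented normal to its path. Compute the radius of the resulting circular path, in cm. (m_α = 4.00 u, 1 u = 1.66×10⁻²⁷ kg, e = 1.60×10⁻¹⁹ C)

r ≈ 269 cm

The kinetic energy gained is K = qV = (2×1.60×10^-19)(4750) = 1.52×10^-15 J.
v = √(2K/m) = 6.77×10^5 m/s.
r = mv/(qB) = (6.64×10^-27)(6.77×10^5) / [(2×1.60×10^-19)(5.21×10^-3)] = 2.69 m.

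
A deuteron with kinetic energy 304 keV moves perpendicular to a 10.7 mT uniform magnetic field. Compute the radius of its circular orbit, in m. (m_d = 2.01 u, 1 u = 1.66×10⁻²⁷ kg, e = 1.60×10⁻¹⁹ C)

r ≈ 10.5 m

Convert the energy: K = 304 keV = 4.86×10^-14 J.
v = √(2K/m) = √(2·4.86×10^-14/3.34×10^-27) = 5.40×10^6 m/s.
r = mv/(qB) = (3.34×10^-27)(5.40×10^6) / [(1×1.60×10^-19)(0.0107)] = 10.5 m.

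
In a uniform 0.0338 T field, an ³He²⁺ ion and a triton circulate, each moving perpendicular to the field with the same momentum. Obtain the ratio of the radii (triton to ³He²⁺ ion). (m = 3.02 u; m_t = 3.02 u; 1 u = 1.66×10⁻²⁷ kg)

ratio ≈ 2.00

r = p/(qB) ⇒ at equal p, r ∝ 1/q.
r_{triton}/r_{³He²⁺ ion} = 2.00.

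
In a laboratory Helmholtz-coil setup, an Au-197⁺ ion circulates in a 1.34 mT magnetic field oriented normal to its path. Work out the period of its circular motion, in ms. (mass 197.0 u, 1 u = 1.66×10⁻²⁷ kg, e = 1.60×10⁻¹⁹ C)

T ≈ 9.58 ms

The cyclotron period is independent of speed: T = 2πm/(qB).
T = 2π(3.27×10^-25) / [(1×1.60×10^-19)(1.34×10^-3)] = 9.58×10^-3 s.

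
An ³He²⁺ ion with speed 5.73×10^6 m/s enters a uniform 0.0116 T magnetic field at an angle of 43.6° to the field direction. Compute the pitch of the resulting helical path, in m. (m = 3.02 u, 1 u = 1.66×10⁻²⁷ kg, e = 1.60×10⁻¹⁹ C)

pitch ≈ 35.2 m

The velocity component along B is v∥ = v cos43.6° = 4.15×10^6 m/s.
The cyclotron period T = 2πm/(qB) = 8.49×10^-6 s is set by m, q, B alone.
Pitch = v∥·T = (4.15×10^6)(8.49×10^-6) = 35.2 m.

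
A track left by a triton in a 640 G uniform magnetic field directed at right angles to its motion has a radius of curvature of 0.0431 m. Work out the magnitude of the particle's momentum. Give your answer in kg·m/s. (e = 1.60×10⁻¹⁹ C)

Since qvB = mv²/r, the momentum p = mv = qBr.
p = (1×1.60×10^-19)(0.0640)(0.0431) = 4.41×10^-22 kg·m/s.

p ≈ 4.41×10^-22 kg·m/s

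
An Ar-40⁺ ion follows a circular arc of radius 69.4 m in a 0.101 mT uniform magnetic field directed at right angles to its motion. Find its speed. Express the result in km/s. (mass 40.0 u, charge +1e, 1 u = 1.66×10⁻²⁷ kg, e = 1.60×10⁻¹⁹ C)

From qvB = mv²/r, v = qBr/m.
v = (1×1.60×10^-19)(1.01×10^-4)(69.4) / (6.64×10^-26) = 1.69×10^4 m/s.

v ≈ 16.9 km/s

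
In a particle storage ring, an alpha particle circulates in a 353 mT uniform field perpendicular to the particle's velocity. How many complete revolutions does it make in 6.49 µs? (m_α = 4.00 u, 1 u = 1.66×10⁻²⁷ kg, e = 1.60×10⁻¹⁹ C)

N = 17

T = 2πm/(qB) = 2π(6.64×10^-27) / [(2×1.60×10^-19)(0.353)] = 3.6934×10^-7 s.
N = t/T = 6.49×10^-6 / 3.6934×10^-7 ≈ 17.57, so 17 complete revolutions.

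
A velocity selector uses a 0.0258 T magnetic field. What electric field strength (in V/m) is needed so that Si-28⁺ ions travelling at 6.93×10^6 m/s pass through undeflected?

qE = qvB ⇒ E = vB = (6.93×10^6)(0.0258) = 1.79×10^5 V/m.

E ≈ 1.79×10^5 V/m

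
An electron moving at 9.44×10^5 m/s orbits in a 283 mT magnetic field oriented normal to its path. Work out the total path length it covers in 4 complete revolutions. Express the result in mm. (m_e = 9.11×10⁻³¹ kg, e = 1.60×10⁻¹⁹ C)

r = mv/(qB) = 1.90×10^-5 m, so one revolution covers 2πr = 1.19×10^-4 m.
In 4 revolutions: L = 4·2πr = 4.77×10^-4 m.

L ≈ 0.477 mm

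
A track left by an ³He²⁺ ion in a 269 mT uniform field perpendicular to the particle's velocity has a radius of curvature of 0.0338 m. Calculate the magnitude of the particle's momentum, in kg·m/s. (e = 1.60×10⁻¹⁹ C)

Since qvB = mv²/r, the momentum p = mv = qBr.
p = (2×1.60×10^-19)(0.269)(0.0338) = 2.91×10^-21 kg·m/s.

p ≈ 2.91×10^-21 kg·m/s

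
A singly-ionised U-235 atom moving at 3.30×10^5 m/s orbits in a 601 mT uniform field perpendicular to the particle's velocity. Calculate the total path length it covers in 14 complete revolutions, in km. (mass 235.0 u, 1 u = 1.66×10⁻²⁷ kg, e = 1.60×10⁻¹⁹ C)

L ≈ 0.118 km

r = mv/(qB) = 1.34 m, so one revolution covers 2πr = 8.41 m.
In 14 revolutions: L = 14·2πr = 118 m.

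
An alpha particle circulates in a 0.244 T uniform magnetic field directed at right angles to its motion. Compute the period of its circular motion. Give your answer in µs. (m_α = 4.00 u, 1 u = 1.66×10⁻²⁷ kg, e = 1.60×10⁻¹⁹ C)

T ≈ 0.534 µs

The cyclotron period is independent of speed: T = 2πm/(qB).
T = 2π(6.64×10^-27) / [(2×1.60×10^-19)(0.244)] = 5.34×10^-7 s.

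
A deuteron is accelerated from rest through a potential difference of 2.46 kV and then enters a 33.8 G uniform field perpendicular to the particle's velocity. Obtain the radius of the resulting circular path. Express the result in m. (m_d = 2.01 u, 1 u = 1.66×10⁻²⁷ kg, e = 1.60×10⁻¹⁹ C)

The kinetic energy gained is K = qV = (1×1.60×10^-19)(2460) = 3.94×10^-16 J.
v = √(2K/m) = 4.86×10^5 m/s.
r = mv/(qB) = (3.34×10^-27)(4.86×10^5) / [(1×1.60×10^-19)(3.38×10^-3)] = 3.00 m.

r ≈ 3.00 m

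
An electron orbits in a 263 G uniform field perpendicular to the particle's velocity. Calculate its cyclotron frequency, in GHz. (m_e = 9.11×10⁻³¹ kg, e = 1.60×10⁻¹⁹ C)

f ≈ 0.735 GHz

f = qB/(2πm) = (1×1.60×10^-19)(0.0263) / [2π(9.11×10^-31)] = 7.35×10^8 Hz.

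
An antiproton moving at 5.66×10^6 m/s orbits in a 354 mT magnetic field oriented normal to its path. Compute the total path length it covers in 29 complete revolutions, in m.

L ≈ 30.4 m

r = mv/(qB) = 0.167 m, so one revolution covers 2πr = 1.05 m.
In 29 revolutions: L = 29·2πr = 30.4 m.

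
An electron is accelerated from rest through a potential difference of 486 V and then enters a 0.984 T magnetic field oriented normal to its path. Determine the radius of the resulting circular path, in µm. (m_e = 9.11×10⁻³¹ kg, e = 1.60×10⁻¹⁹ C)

r ≈ 75.6 µm

The kinetic energy gained is K = qV = (1×1.60×10^-19)(486) = 7.78×10^-17 J.
v = √(2K/m) = 1.31×10^7 m/s.
r = mv/(qB) = (9.11×10^-31)(1.31×10^7) / [(1×1.60×10^-19)(0.984)] = 7.56×10^-5 m.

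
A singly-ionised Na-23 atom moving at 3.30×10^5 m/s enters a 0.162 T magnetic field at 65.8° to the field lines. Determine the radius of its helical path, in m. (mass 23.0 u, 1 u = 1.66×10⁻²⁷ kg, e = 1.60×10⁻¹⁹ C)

r ≈ 0.443 m

Only the perpendicular component v⊥ = v sin65.8° = 3.01×10^5 m/s is bent by the field.
r = m v⊥ /(qB) = (3.82×10^-26)(3.01×10^5) / [(1×1.60×10^-19)(0.162)] = 0.443 m.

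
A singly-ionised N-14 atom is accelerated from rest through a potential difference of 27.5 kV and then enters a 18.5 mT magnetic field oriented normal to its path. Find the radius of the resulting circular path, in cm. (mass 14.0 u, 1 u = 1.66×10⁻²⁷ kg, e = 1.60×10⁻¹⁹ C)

The kinetic energy gained is K = qV = (1×1.60×10^-19)(2.75×10^4) = 4.40×10^-15 J.
v = √(2K/m) = 6.15×10^5 m/s.
r = mv/(qB) = (2.32×10^-26)(6.15×10^5) / [(1×1.60×10^-19)(0.0185)] = 4.83 m.

r ≈ 483 cm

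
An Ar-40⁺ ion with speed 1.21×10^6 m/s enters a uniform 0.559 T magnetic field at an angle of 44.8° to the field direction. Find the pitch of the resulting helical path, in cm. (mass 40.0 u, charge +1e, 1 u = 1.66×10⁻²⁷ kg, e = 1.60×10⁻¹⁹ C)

The velocity component along B is v∥ = v cos44.8° = 8.59×10^5 m/s.
The cyclotron period T = 2πm/(qB) = 4.66×10^-6 s is set by m, q, B alone.
Pitch = v∥·T = (8.59×10^5)(4.66×10^-6) = 4.00 m.

pitch ≈ 400 cm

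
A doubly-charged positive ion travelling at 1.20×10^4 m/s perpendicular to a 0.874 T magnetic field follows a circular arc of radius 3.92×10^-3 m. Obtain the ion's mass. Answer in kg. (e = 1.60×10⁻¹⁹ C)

m ≈ 9.14×10^-26 kg

qvB = mv²/r ⇒ m = qBr/v.
m = (2×1.60×10^-19)(0.874)(3.92×10^-3) / (1.20×10^4) = 9.14×10^-26 kg.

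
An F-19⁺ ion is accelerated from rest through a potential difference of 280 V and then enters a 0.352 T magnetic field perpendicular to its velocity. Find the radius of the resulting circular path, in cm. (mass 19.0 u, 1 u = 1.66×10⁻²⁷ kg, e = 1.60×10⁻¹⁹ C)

r ≈ 2.98 cm

The kinetic energy gained is K = qV = (1×1.60×10^-19)(280) = 4.48×10^-17 J.
v = √(2K/m) = 5.33×10^4 m/s.
r = mv/(qB) = (3.15×10^-26)(5.33×10^4) / [(1×1.60×10^-19)(0.352)] = 0.0298 m.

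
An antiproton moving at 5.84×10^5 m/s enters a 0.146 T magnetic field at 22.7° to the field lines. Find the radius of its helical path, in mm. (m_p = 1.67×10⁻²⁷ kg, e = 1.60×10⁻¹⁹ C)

Only the perpendicular component v⊥ = v sin22.7° = 2.25×10^5 m/s is bent by the field.
r = m v⊥ /(qB) = (1.67×10^-27)(2.25×10^5) / [(1×1.60×10^-19)(0.146)] = 0.0161 m.

r ≈ 16.1 mm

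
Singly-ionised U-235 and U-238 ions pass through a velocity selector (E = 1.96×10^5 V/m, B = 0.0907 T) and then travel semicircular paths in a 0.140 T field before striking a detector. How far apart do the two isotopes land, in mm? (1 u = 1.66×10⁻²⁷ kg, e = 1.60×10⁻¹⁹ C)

Both emerge at v = E/B₁ = 2.16×10^6 m/s.
r = mv/(qB₂), so r₁ = 37.634 m and r₂ = 38.114 m, giving Δr = 0.480 m.
After a semicircle each ion lands a diameter 2r from the entry slit, so the separation is 2Δr = 0.961 m.

Δd ≈ 961 mm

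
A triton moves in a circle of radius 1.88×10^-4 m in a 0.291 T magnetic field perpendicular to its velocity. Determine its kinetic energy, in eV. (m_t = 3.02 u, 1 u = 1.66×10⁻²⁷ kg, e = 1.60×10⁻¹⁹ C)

v = qBr/m = (1×1.60×10^-19)(0.291)(1.88×10^-4) / (5.01×10^-27) = 1750 m/s.
K = ½mv² = 0.5·(5.01×10^-27)·(1750)² = 7.64×10^-21 J = 0.0478 eV.

K ≈ 0.0478 eV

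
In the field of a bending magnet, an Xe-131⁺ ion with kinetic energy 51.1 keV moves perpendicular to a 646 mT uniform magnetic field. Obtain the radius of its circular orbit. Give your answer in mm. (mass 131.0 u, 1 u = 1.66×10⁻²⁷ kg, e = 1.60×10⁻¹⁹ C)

r ≈ 577 mm

Convert the energy: K = 51.1 keV = 8.18×10^-15 J.
v = √(2K/m) = √(2·8.18×10^-15/2.17×10^-25) = 2.74×10^5 m/s.
r = mv/(qB) = (2.17×10^-25)(2.74×10^5) / [(1×1.60×10^-19)(0.646)] = 0.577 m.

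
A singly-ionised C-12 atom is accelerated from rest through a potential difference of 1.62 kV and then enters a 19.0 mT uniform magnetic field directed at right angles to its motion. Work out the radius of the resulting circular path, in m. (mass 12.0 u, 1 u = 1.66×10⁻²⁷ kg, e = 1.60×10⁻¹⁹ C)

r ≈ 1.06 m

The kinetic energy gained is K = qV = (1×1.60×10^-19)(1620) = 2.59×10^-16 J.
v = √(2K/m) = 1.61×10^5 m/s.
r = mv/(qB) = (1.99×10^-26)(1.61×10^5) / [(1×1.60×10^-19)(0.0190)] = 1.06 m.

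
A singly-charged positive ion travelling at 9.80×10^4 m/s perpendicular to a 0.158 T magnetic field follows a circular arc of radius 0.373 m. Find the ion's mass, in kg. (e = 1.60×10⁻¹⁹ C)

m ≈ 9.62×10^-26 kg

qvB = mv²/r ⇒ m = qBr/v.
m = (1×1.60×10^-19)(0.158)(0.373) / (9.80×10^4) = 9.62×10^-26 kg.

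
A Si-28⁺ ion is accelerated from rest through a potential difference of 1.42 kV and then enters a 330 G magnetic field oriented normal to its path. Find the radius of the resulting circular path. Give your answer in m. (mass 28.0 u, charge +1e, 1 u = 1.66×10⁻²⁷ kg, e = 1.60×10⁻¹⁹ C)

The kinetic energy gained is K = qV = (1×1.60×10^-19)(1420) = 2.27×10^-16 J.
v = √(2K/m) = 9.89×10^4 m/s.
r = mv/(qB) = (4.65×10^-26)(9.89×10^4) / [(1×1.60×10^-19)(0.0330)] = 0.870 m.

r ≈ 0.870 m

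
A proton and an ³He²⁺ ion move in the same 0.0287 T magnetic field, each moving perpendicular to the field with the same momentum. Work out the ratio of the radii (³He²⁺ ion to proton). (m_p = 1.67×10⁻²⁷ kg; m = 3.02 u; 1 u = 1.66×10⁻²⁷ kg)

r = p/(qB) ⇒ at equal p, r ∝ 1/q.
r_{³He²⁺ ion}/r_{proton} = 0.500.

ratio ≈ 0.500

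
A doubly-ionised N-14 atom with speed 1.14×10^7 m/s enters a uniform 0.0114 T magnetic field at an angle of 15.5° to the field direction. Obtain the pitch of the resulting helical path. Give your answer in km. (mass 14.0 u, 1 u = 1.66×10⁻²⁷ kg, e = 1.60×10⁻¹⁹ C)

The velocity component along B is v∥ = v cos15.5° = 1.10×10^7 m/s.
The cyclotron period T = 2πm/(qB) = 4.00×10^-5 s is set by m, q, B alone.
Pitch = v∥·T = (1.10×10^7)(4.00×10^-5) = 440 m.

pitch ≈ 0.440 km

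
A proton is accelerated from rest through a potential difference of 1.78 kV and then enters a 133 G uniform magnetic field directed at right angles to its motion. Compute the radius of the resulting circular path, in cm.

r ≈ 45.8 cm

The kinetic energy gained is K = qV = (1×1.60×10^-19)(1780) = 2.85×10^-16 J.
v = √(2K/m) = 5.84×10^5 m/s.
r = mv/(qB) = (1.67×10^-27)(5.84×10^5) / [(1×1.60×10^-19)(0.0133)] = 0.458 m.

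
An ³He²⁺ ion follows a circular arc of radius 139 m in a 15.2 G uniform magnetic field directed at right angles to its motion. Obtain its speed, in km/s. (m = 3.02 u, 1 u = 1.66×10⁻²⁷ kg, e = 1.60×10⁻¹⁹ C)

From qvB = mv²/r, v = qBr/m.
v = (2×1.60×10^-19)(1.52×10^-3)(139) / (5.01×10^-27) = 1.35×10^7 m/s.

v ≈ 13500 km/s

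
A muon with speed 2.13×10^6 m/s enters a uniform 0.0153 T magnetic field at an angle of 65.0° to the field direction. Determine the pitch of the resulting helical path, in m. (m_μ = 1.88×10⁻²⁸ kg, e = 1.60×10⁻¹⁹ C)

The velocity component along B is v∥ = v cos65.0° = 9.00×10^5 m/s.
The cyclotron period T = 2πm/(qB) = 4.83×10^-7 s is set by m, q, B alone.
Pitch = v∥·T = (9.00×10^5)(4.83×10^-7) = 0.434 m.

pitch ≈ 0.434 m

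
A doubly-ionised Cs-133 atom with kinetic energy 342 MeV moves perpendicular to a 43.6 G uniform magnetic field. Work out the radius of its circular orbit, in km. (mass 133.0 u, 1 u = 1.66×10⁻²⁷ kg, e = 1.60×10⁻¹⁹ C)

Convert the energy: K = 342 MeV = 5.47×10^-11 J.
v = √(2K/m) = √(2·5.47×10^-11/2.21×10^-25) = 2.23×10^7 m/s.
r = mv/(qB) = (2.21×10^-25)(2.23×10^7) / [(2×1.60×10^-19)(4.36×10^-3)] = 3520 m.

r ≈ 3.52 km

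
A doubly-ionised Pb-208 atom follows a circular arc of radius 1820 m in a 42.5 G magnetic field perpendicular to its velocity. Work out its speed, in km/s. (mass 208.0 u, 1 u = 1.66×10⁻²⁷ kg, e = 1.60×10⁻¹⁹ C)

v ≈ 7170 km/s

From qvB = mv²/r, v = qBr/m.
v = (2×1.60×10^-19)(4.25×10^-3)(1820) / (3.45×10^-25) = 7.17×10^6 m/s.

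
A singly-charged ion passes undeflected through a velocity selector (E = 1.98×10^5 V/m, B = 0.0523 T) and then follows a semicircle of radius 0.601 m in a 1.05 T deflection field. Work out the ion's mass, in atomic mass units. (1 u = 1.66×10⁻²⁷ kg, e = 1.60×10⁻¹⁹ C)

m ≈ 16.1 u

v = E/B₁ = 3.79×10^6 m/s.
From r = mv/(qB₂), m = qB₂r/v = (1×1.60×10^-19)(1.05)(0.601) / (3.79×10^6) = 2.67×10^-26 kg.
In atomic mass units: m = 2.67×10^-26 / 1.66×10^-27 = 16.1 u.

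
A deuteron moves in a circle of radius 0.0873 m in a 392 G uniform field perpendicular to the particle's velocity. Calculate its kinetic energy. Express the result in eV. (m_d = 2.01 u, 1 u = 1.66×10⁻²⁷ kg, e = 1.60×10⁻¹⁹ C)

v = qBr/m = (1×1.60×10^-19)(0.0392)(0.0873) / (3.34×10^-27) = 1.64×10^5 m/s.
K = ½mv² = 0.5·(3.34×10^-27)·(1.64×10^5)² = 4.49×10^-17 J = 281 eV.

K ≈ 281 eV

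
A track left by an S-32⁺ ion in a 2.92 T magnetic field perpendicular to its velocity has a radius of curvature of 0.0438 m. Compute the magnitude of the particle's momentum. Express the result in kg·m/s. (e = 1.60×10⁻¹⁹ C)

p ≈ 2.05×10^-20 kg·m/s

Since qvB = mv²/r, the momentum p = mv = qBr.
p = (1×1.60×10^-19)(2.92)(0.0438) = 2.05×10^-20 kg·m/s.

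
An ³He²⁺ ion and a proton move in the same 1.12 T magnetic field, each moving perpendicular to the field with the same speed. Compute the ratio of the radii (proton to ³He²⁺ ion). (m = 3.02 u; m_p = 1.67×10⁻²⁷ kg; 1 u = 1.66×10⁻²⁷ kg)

ratio ≈ 0.666

r = mv/(qB) ⇒ at equal v, r ∝ m/q.
r_{proton}/r_{³He²⁺ ion} = 0.666.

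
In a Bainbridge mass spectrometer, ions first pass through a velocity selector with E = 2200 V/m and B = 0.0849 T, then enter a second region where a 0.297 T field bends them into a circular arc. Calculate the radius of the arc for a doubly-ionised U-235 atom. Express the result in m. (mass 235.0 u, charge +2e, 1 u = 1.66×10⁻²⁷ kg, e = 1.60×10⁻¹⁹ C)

The selector passes v = E/B = 2200/0.0849 = 2.59×10^4 m/s.
In the deflection region, r = mv/(qB₂) = (3.90×10^-25)(2.59×10^4) / [(2×1.60×10^-19)(0.297)] = 0.106 m.

r ≈ 0.106 m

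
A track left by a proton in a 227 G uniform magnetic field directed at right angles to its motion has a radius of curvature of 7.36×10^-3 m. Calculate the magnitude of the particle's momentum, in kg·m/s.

Since qvB = mv²/r, the momentum p = mv = qBr.
p = (1×1.60×10^-19)(0.0227)(7.36×10^-3) = 2.67×10^-23 kg·m/s.

p ≈ 2.67×10^-23 kg·m/s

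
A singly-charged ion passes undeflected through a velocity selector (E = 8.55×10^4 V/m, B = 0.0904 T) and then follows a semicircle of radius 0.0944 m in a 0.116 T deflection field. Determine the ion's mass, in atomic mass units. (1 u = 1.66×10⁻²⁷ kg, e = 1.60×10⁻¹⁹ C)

v = E/B₁ = 9.46×10^5 m/s.
From r = mv/(qB₂), m = qB₂r/v = (1×1.60×10^-19)(0.116)(0.0944) / (9.46×10^5) = 1.85×10^-27 kg.
In atomic mass units: m = 1.85×10^-27 / 1.66×10^-27 = 1.12 u.

m ≈ 1.12 u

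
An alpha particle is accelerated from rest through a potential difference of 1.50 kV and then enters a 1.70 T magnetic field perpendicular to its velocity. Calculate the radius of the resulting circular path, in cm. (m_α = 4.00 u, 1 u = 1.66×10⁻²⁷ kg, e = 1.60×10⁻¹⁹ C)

The kinetic energy gained is K = qV = (2×1.60×10^-19)(1500) = 4.80×10^-16 J.
v = √(2K/m) = 3.80×10^5 m/s.
r = mv/(qB) = (6.64×10^-27)(3.80×10^5) / [(2×1.60×10^-19)(1.70)] = 4.64×10^-3 m.

r ≈ 0.464 cm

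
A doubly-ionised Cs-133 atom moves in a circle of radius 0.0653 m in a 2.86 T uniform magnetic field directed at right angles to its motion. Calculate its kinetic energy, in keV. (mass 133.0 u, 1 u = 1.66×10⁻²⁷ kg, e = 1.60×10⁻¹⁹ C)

v = qBr/m = (2×1.60×10^-19)(2.86)(0.0653) / (2.21×10^-25) = 2.71×10^5 m/s.
K = ½mv² = 0.5·(2.21×10^-25)·(2.71×10^5)² = 8.09×10^-15 J = 50.6 keV.

K ≈ 50.6 keV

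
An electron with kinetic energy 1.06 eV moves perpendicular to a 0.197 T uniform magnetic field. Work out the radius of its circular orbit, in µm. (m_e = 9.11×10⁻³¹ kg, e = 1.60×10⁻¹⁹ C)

Convert the energy: K = 1.06 eV = 1.70×10^-19 J.
v = √(2K/m) = √(2·1.70×10^-19/9.11×10^-31) = 6.10×10^5 m/s.
r = mv/(qB) = (9.11×10^-31)(6.10×10^5) / [(1×1.60×10^-19)(0.197)] = 1.76×10^-5 m.

r ≈ 17.6 µm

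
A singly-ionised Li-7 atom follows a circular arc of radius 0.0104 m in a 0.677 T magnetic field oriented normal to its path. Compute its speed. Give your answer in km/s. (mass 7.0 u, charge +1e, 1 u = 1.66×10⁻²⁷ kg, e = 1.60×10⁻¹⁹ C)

From qvB = mv²/r, v = qBr/m.
v = (1×1.60×10^-19)(0.677)(0.0104) / (1.16×10^-26) = 9.69×10^4 m/s.

v ≈ 96.9 km/s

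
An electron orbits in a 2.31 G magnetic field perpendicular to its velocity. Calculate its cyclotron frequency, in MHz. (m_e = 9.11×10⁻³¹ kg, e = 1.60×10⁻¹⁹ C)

f = qB/(2πm) = (1×1.60×10^-19)(2.31×10^-4) / [2π(9.11×10^-31)] = 6.46×10^6 Hz.

f ≈ 6.46 MHz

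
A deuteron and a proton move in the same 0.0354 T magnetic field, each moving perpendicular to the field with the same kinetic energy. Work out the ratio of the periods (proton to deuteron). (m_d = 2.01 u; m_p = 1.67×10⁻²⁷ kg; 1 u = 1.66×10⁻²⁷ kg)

T = 2πm/(qB) is independent of speed, so T₂/T₁ = (m₂/q₂)/(m₁/q₁).
T_{proton}/T_{deuteron} = (1.67×10^-27/1e) / (3.34×10^-27/1e) = 0.501.

ratio ≈ 0.501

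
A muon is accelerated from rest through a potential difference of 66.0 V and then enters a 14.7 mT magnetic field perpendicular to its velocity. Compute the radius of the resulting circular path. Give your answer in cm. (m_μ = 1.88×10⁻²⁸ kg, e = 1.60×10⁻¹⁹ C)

r ≈ 2.68 cm

The kinetic energy gained is K = qV = (1×1.60×10^-19)(66.0) = 1.06×10^-17 J.
v = √(2K/m) = 3.35×10^5 m/s.
r = mv/(qB) = (1.88×10^-28)(3.35×10^5) / [(1×1.60×10^-19)(0.0147)] = 0.0268 m.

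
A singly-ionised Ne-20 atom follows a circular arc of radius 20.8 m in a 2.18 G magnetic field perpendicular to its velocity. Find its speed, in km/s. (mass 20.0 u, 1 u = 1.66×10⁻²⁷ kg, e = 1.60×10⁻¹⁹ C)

v ≈ 21.9 km/s

From qvB = mv²/r, v = qBr/m.
v = (1×1.60×10^-19)(2.18×10^-4)(20.8) / (3.32×10^-26) = 2.19×10^4 m/s.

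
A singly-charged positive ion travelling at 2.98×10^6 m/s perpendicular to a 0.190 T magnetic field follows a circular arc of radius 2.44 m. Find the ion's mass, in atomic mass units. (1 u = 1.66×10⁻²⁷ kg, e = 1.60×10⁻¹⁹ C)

m ≈ 15.0 u

qvB = mv²/r ⇒ m = qBr/v.
m = (1×1.60×10^-19)(0.190)(2.44) / (2.98×10^6) = 2.49×10^-26 kg = 15.0 u.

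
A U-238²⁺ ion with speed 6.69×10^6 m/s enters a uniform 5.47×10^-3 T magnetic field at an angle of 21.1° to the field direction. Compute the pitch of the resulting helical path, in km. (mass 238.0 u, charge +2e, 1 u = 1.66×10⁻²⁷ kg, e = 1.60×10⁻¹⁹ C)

The velocity component along B is v∥ = v cos21.1° = 6.24×10^6 m/s.
The cyclotron period T = 2πm/(qB) = 1.42×10^-3 s is set by m, q, B alone.
Pitch = v∥·T = (6.24×10^6)(1.42×10^-3) = 8850 m.

pitch ≈ 8.85 km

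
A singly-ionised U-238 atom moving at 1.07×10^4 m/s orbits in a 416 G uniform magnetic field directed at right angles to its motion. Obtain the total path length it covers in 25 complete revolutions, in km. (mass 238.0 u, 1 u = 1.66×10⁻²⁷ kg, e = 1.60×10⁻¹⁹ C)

r = mv/(qB) = 0.635 m, so one revolution covers 2πr = 3.99 m.
In 25 revolutions: L = 25·2πr = 99.8 m.

L ≈ 0.0998 km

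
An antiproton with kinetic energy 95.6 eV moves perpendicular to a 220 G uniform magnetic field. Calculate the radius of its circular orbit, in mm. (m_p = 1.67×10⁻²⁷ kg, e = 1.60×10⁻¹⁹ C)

r ≈ 64.2 mm

Convert the energy: K = 95.6 eV = 1.53×10^-17 J.
v = √(2K/m) = √(2·1.53×10^-17/1.67×10^-27) = 1.35×10^5 m/s.
r = mv/(qB) = (1.67×10^-27)(1.35×10^5) / [(1×1.60×10^-19)(0.0220)] = 0.0642 m.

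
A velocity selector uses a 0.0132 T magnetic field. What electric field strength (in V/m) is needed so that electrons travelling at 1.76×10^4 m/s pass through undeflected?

E ≈ 232 V/m

qE = qvB ⇒ E = vB = (1.76×10^4)(0.0132) = 232 V/m.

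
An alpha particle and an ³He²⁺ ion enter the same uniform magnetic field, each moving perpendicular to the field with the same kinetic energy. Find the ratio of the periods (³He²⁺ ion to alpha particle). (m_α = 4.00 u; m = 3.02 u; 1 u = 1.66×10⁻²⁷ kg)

T = 2πm/(qB) is independent of speed, so T₂/T₁ = (m₂/q₂)/(m₁/q₁).
T_{³He²⁺ ion}/T_{alpha particle} = (5.01×10^-27/2e) / (6.64×10^-27/2e) = 0.755.

ratio ≈ 0.755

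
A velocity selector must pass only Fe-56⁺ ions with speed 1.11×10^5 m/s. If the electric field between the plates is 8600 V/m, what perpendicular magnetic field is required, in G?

qE = qvB ⇒ B = E/v = (8600) / (1.11×10^5) = 0.0775 T.

B ≈ 775 G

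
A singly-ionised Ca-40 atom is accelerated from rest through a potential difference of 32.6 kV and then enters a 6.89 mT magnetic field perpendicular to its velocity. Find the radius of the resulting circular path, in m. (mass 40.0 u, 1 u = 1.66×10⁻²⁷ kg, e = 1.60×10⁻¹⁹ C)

r ≈ 23.9 m

The kinetic energy gained is K = qV = (1×1.60×10^-19)(3.26×10^4) = 5.22×10^-15 J.
v = √(2K/m) = 3.96×10^5 m/s.
r = mv/(qB) = (6.64×10^-26)(3.96×10^5) / [(1×1.60×10^-19)(6.89×10^-3)] = 23.9 m.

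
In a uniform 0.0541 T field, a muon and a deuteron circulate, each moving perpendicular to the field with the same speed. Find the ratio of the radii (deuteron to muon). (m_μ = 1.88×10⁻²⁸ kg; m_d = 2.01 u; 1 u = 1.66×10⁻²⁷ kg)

ratio ≈ 17.7

r = mv/(qB) ⇒ at equal v, r ∝ m/q.
r_{deuteron}/r_{muon} = 17.7.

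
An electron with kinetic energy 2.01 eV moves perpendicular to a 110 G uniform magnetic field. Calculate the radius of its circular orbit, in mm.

Convert the energy: K = 2.01 eV = 3.22×10^-19 J.
v = √(2K/m) = √(2·3.22×10^-19/9.11×10^-31) = 8.40×10^5 m/s.
r = mv/(qB) = (9.11×10^-31)(8.40×10^5) / [(1×1.60×10^-19)(0.0110)] = 4.35×10^-4 m.

r ≈ 0.435 mm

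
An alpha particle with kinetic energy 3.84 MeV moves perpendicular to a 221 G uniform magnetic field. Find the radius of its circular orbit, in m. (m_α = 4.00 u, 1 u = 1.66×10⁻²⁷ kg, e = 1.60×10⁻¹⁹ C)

Convert the energy: K = 3.84 MeV = 6.14×10^-13 J.
v = √(2K/m) = √(2·6.14×10^-13/6.64×10^-27) = 1.36×10^7 m/s.
r = mv/(qB) = (6.64×10^-27)(1.36×10^7) / [(2×1.60×10^-19)(0.0221)] = 12.8 m.

r ≈ 12.8 m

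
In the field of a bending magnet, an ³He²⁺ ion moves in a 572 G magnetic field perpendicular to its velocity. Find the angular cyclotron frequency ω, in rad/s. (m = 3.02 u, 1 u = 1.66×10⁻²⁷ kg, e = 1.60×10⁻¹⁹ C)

ω = qB/m = (2×1.60×10^-19)(0.0572) / (5.01×10^-27) = 3.65×10^6 rad/s.

ω ≈ 3.65×10^6 rad/s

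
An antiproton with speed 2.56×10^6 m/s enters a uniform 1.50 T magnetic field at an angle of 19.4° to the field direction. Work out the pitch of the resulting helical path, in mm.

pitch ≈ 106 mm

The velocity component along B is v∥ = v cos19.4° = 2.41×10^6 m/s.
The cyclotron period T = 2πm/(qB) = 4.37×10^-8 s is set by m, q, B alone.
Pitch = v∥·T = (2.41×10^6)(4.37×10^-8) = 0.106 m.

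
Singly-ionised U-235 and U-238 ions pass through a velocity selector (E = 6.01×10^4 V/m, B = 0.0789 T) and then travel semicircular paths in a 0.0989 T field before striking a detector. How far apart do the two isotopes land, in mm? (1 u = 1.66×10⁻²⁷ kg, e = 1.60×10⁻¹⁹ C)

Δd ≈ 479 mm

Both emerge at v = E/B₁ = 7.62×10^5 m/s.
r = mv/(qB₂), so r₁ = 18.778 m and r₂ = 19.018 m, giving Δr = 0.240 m.
After a semicircle each ion lands a diameter 2r from the entry slit, so the separation is 2Δr = 0.479 m.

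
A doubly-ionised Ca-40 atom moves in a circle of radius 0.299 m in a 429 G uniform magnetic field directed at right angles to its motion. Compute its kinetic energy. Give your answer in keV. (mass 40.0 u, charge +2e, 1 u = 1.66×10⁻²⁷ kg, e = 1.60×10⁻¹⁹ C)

K ≈ 0.793 keV

v = qBr/m = (2×1.60×10^-19)(0.0429)(0.299) / (6.64×10^-26) = 6.18×10^4 m/s.
K = ½mv² = 0.5·(6.64×10^-26)·(6.18×10^4)² = 1.27×10^-16 J = 0.793 keV.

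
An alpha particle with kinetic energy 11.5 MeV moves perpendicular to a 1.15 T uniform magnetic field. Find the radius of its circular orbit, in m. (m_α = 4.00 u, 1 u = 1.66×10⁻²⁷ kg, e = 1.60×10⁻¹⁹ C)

Convert the energy: K = 11.5 MeV = 1.84×10^-12 J.
v = √(2K/m) = √(2·1.84×10^-12/6.64×10^-27) = 2.35×10^7 m/s.
r = mv/(qB) = (6.64×10^-27)(2.35×10^7) / [(2×1.60×10^-19)(1.15)] = 0.425 m.

r ≈ 0.425 m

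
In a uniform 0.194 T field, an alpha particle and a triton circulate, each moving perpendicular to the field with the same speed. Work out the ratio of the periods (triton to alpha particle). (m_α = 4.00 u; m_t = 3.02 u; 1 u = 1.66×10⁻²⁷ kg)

ratio ≈ 1.51

T = 2πm/(qB) is independent of speed, so T₂/T₁ = (m₂/q₂)/(m₁/q₁).
T_{triton}/T_{alpha particle} = (5.01×10^-27/1e) / (6.64×10^-27/2e) = 1.51.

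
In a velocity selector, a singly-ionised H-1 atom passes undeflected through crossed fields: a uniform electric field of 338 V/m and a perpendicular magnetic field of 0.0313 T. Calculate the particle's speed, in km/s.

v ≈ 10.8 km/s

For zero net force, qE = qvB, so v = E/B.
v = (338) / (0.0313) = 1.08×10^4 m/s.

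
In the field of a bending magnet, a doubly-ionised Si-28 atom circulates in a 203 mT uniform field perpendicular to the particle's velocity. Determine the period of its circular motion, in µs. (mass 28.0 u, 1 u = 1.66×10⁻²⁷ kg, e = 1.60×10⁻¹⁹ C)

The cyclotron period is independent of speed: T = 2πm/(qB).
T = 2π(4.65×10^-26) / [(2×1.60×10^-19)(0.203)] = 4.50×10^-6 s.

T ≈ 4.50 µs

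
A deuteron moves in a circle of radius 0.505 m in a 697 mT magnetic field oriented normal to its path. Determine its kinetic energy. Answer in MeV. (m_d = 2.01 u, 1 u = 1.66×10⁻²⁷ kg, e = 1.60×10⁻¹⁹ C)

v = qBr/m = (1×1.60×10^-19)(0.697)(0.505) / (3.34×10^-27) = 1.69×10^7 m/s.
K = ½mv² = 0.5·(3.34×10^-27)·(1.69×10^7)² = 4.75×10^-13 J = 2.97 MeV.

K ≈ 2.97 MeV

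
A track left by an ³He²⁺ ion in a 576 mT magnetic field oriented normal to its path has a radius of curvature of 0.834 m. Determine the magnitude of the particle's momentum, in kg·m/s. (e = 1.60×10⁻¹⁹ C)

p ≈ 1.54×10^-19 kg·m/s

Since qvB = mv²/r, the momentum p = mv = qBr.
p = (2×1.60×10^-19)(0.576)(0.834) = 1.54×10^-19 kg·m/s.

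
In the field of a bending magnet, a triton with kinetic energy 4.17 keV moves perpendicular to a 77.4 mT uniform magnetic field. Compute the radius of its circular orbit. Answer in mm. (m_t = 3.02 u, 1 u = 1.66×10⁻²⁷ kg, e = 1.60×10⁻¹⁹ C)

r ≈ 209 mm

Convert the energy: K = 4.17 keV = 6.67×10^-16 J.
v = √(2K/m) = √(2·6.67×10^-16/5.01×10^-27) = 5.16×10^5 m/s.
r = mv/(qB) = (5.01×10^-27)(5.16×10^5) / [(1×1.60×10^-19)(0.0774)] = 0.209 m.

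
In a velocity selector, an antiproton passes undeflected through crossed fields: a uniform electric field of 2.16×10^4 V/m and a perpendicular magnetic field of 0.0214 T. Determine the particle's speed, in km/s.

For zero net force, qE = qvB, so v = E/B.
v = (2.16×10^4) / (0.0214) = 1.01×10^6 m/s.

v ≈ 1010 km/s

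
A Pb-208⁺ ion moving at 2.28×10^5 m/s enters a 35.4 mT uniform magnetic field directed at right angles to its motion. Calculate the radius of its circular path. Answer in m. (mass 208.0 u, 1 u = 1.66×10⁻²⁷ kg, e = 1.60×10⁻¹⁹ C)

r ≈ 13.9 m

The magnetic force provides the centripetal force: qvB = mv²/r, so r = mv/(qB).
r = (3.45×10^-25 kg)(2.28×10^5 m/s) / [(1×1.60×10^-19 C)(0.0354 T)] = 13.9 m.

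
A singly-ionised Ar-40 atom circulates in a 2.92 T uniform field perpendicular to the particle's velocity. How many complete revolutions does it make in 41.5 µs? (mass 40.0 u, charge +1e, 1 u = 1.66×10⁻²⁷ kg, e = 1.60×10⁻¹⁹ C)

T = 2πm/(qB) = 2π(6.64×10^-26) / [(1×1.60×10^-19)(2.92)] = 8.9299×10^-7 s.
N = t/T = 4.15×10^-5 / 8.9299×10^-7 ≈ 46.47, so 46 complete revolutions.

N = 46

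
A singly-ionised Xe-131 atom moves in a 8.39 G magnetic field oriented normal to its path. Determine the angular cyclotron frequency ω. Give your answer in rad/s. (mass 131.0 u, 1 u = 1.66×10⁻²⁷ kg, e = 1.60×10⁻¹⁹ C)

ω = qB/m = (1×1.60×10^-19)(8.39×10^-4) / (2.17×10^-25) = 617 rad/s.

ω ≈ 617 rad/s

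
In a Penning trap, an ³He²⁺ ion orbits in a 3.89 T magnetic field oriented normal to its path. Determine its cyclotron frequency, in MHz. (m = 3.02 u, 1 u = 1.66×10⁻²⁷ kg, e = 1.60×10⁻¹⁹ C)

f ≈ 39.5 MHz

f = qB/(2πm) = (2×1.60×10^-19)(3.89) / [2π(5.01×10^-27)] = 3.95×10^7 Hz.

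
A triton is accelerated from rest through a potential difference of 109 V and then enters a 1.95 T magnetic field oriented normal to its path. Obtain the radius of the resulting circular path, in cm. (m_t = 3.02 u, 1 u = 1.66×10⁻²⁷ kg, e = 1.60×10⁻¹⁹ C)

The kinetic energy gained is K = qV = (1×1.60×10^-19)(109) = 1.74×10^-17 J.
v = √(2K/m) = 8.34×10^4 m/s.
r = mv/(qB) = (5.01×10^-27)(8.34×10^4) / [(1×1.60×10^-19)(1.95)] = 1.34×10^-3 m.

r ≈ 0.134 cm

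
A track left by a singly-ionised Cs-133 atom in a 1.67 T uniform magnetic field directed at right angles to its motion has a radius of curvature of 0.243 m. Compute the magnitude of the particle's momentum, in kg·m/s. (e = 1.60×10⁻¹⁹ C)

Since qvB = mv²/r, the momentum p = mv = qBr.
p = (1×1.60×10^-19)(1.67)(0.243) = 6.49×10^-20 kg·m/s.

p ≈ 6.49×10^-20 kg·m/s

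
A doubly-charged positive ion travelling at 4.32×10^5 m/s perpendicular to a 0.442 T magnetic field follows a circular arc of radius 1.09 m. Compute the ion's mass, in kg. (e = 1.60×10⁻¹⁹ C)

qvB = mv²/r ⇒ m = qBr/v.
m = (2×1.60×10^-19)(0.442)(1.09) / (4.32×10^5) = 3.57×10^-25 kg.

m ≈ 3.57×10^-25 kg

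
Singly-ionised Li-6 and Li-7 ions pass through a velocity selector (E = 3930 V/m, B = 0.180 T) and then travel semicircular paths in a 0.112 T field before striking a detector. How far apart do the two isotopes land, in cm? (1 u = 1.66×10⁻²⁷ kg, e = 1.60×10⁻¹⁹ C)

Δd ≈ 0.405 cm

Both emerge at v = E/B₁ = 2.18×10^4 m/s.
r = mv/(qB₂), so r₁ = 0.01214 m and r₂ = 0.01416 m, giving Δr = 2.02×10^-3 m.
After a semicircle each ion lands a diameter 2r from the entry slit, so the separation is 2Δr = 4.05×10^-3 m.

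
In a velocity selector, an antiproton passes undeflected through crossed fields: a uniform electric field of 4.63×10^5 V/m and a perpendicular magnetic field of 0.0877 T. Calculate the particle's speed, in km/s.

v ≈ 5280 km/s

For zero net force, qE = qvB, so v = E/B.
v = (4.63×10^5) / (0.0877) = 5.28×10^6 m/s.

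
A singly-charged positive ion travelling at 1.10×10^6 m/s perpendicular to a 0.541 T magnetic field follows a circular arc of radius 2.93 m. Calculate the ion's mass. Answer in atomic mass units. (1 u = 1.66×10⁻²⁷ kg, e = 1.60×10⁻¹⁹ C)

m ≈ 139 u

qvB = mv²/r ⇒ m = qBr/v.
m = (1×1.60×10^-19)(0.541)(2.93) / (1.10×10^6) = 2.31×10^-25 kg = 139 u.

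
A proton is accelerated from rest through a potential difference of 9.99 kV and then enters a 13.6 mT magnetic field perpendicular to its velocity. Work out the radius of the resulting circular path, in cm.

r ≈ 106 cm

The kinetic energy gained is K = qV = (1×1.60×10^-19)(9990) = 1.60×10^-15 J.
v = √(2K/m) = 1.38×10^6 m/s.
r = mv/(qB) = (1.67×10^-27)(1.38×10^6) / [(1×1.60×10^-19)(0.0136)] = 1.06 m.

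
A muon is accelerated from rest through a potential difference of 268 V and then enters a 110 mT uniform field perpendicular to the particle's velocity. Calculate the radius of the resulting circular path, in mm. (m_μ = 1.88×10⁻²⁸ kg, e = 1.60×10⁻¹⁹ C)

r ≈ 7.21 mm

The kinetic energy gained is K = qV = (1×1.60×10^-19)(268) = 4.29×10^-17 J.
v = √(2K/m) = 6.75×10^5 m/s.
r = mv/(qB) = (1.88×10^-28)(6.75×10^5) / [(1×1.60×10^-19)(0.110)] = 7.21×10^-3 m.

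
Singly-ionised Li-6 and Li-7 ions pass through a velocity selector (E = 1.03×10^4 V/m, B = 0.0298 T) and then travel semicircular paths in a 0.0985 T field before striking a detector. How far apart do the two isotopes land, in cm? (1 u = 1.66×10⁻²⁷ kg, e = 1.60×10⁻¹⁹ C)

Δd ≈ 7.28 cm

Both emerge at v = E/B₁ = 3.46×10^5 m/s.
r = mv/(qB₂), so r₁ = 0.2184 m and r₂ = 0.2548 m, giving Δr = 0.0364 m.
After a semicircle each ion lands a diameter 2r from the entry slit, so the separation is 2Δr = 0.0728 m.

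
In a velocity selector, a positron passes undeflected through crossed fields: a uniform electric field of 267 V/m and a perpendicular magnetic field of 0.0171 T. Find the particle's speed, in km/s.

For zero net force, qE = qvB, so v = E/B.
v = (267) / (0.0171) = 1.56×10^4 m/s.

v ≈ 15.6 km/s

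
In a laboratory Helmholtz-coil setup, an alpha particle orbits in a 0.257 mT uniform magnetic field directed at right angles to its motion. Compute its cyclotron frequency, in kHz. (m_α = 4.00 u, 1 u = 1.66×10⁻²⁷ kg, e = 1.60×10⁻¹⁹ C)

f = qB/(2πm) = (2×1.60×10^-19)(2.57×10^-4) / [2π(6.64×10^-27)] = 1970 Hz.

f ≈ 1.97 kHz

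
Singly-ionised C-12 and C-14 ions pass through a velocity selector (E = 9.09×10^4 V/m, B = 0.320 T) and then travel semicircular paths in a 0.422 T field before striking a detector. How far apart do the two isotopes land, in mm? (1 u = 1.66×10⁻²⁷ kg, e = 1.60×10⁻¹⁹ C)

Δd ≈ 27.9 mm

Both emerge at v = E/B₁ = 2.84×10^5 m/s.
r = mv/(qB₂), so r₁ = 0.0838 m and r₂ = 0.0978 m, giving Δr = 0.0140 m.
After a semicircle each ion lands a diameter 2r from the entry slit, so the separation is 2Δr = 0.0279 m.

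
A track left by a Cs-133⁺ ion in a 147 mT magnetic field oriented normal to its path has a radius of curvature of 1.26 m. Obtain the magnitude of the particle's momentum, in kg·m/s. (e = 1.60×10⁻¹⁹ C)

p ≈ 2.96×10^-20 kg·m/s

Since qvB = mv²/r, the momentum p = mv = qBr.
p = (1×1.60×10^-19)(0.147)(1.26) = 2.96×10^-20 kg·m/s.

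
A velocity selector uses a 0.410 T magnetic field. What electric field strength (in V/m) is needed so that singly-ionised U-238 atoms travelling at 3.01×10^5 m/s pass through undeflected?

E ≈ 1.23×10^5 V/m

qE = qvB ⇒ E = vB = (3.01×10^5)(0.410) = 1.23×10^5 V/m.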